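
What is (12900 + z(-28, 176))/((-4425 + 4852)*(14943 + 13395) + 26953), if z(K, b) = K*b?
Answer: 7972/12127279 ≈ 0.00065736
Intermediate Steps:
(12900 + z(-28, 176))/((-4425 + 4852)*(14943 + 13395) + 26953) = (12900 - 28*176)/((-4425 + 4852)*(14943 + 13395) + 26953) = (12900 - 4928)/(427*28338 + 26953) = 7972/(12100326 + 26953) = 7972/12127279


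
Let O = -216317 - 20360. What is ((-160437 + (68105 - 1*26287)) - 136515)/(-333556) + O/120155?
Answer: -3449243403/2862744370 ≈ -1.2049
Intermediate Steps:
O = -236677
((-160437 + (68105 - 1*26287)) - 136515)/(-333556) + O/120155 = ((-160437 + (68105 - 1*26287)) - 136515)/(-333556) - 236677/120155 = ((-160437 + (68105 - 26287)) - 136515)*(-1/333556) - 236677*1/120155 = ((-160437 + 41818) - 136515)*(-1/333556) - 33811/17165 = (-118619 - 136515)*(-1/333556) - 33811/17165 = -255134*(-1/333556) - 33811/17165 = 127567/166778 - 33811/17165 = -3449243403/2862744370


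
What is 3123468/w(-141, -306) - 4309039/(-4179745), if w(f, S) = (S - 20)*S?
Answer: 374587562504/11582073395 ≈ 32.342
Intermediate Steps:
w(f, S) = S*(-20 + S) (w(f, S) = (-20 + S)*S = S*(-20 + S))
3123468/w(-141, -306) - 4309039/(-4179745) = 3123468/((-306*(-20 - 306))) - 4309039/(-4179745) = 3123468/((-306*(-326))) - 4309039*(-1/4179745) = 3123468/99756 + 4309039/4179745 = 3123468*(1/99756) + 4309039/4179745 = 86763/2771 + 4309039/4179745 = 374587562504/11582073395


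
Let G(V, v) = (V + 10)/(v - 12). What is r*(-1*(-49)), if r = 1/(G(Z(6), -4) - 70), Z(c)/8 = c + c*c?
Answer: -392/733 ≈ -0.53479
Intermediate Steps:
Z(c) = 8*c + 8*c² (Z(c) = 8*(c + c*c) = 8*(c + c²) = 8*c + 8*c²)
G(V, v) = (10 + V)/(-12 + v)
r = -8/733 (r = 1/((10 + 8*6*(1 + 6))/(-12 - 4) - 70) = 1/((10 + 8*6*7)/(-16) - 70) = 1/(-(10 + 336)/16 - 70) = 1/(-1/16*346 - 70) = 1/(-173/8 - 70) = 1/(-733/8) = -8/733 ≈ -0.010914)
r*(-1*(-49)) = -(-8)*(-49)/733 = -8/733*49 = -392/733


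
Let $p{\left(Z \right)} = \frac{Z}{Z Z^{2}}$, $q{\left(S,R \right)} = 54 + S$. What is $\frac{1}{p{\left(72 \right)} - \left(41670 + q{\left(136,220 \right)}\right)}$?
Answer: $- \frac{5184}{217002239} \approx -2.3889 \cdot 10^{-5}$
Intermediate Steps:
$p{\left(Z \right)} = \frac{1}{Z^{2}}$ ($p{\left(Z \right)} = \frac{Z}{Z^{3}} = \frac{1}{Z^{2}}$)
$\frac{1}{p{\left(72 \right)} - \left(41670 + q{\left(136,220 \right)}\right)} = \frac{1}{\frac{1}{5184} - 41860} = \frac{1}{- \frac{217002239}{5184}} = - \frac{5184}{217002239}$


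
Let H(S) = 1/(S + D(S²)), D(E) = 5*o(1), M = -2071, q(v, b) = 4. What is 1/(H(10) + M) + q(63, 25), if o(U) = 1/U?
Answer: 124241/31064 ≈ 3.9995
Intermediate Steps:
D(E) = 5 (D(E) = 5/1 = 5*1 = 5)
H(S) = 1/(5 + S) (H(S) = 1/(S + 5) = 1/(5 + S))
1/(H(10) + M) + q(63, 25) = 1/(1/(5 + 10) - 2071) + 4 = 1/(1/15 - 2071) + 4 = 1/(-31064/15) + 4 = -15/31064 + 4 = 124241/31064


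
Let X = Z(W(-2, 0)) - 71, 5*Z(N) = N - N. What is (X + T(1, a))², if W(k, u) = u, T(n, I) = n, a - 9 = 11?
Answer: 4900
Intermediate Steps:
a = 20 (a = 9 + 11 = 20)
Z(N) = 0 (Z(N) = (N - N)/5 = (⅕)*0 = 0)
X = -71 (X = 0 - 71 = -71)
(X + T(1, a))² = (-71 + 1)² = (-70)² = 4900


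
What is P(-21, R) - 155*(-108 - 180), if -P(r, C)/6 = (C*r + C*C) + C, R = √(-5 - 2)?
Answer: 44682 + 120*I*√7 ≈ 44682.0 + 317.49*I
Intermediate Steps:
R = I*√7 (R = √(-7) = I*√7 ≈ 2.6458*I)
P(r, C) = -6*C - 6*C² - 6*C*r (P(r, C) = -6*((C*r + C*C) + C) = -6*((C*r + C²) + C) = -6*((C² + C*r) + C) = -6*(C + C² + C*r) = -6*C - 6*C² - 6*C*r)
P(-21, R) - 155*(-108 - 180) = -6*I*√7*(1 + I*√7 - 21) - 155*(-108 - 180) = -6*I*√7*(-20 + I*√7) - 155*(-288) = -6*I*√7*(-20 + I*√7) + 44640 = 44640 - 6*I*√7*(-20 + I*√7)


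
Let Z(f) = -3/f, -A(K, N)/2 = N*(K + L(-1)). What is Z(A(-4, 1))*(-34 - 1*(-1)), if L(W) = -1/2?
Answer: 11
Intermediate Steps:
L(W) = -½ (L(W) = -1*½ = -½)
A(K, N) = -2*N*(-½ + K) (A(K, N) = -2*N*(K - ½) = -2*N*(-½ + K))
Z(A(-4, 1))*(-34 - 1*(-1)) = (-3/(1 - 2*(-4)))*(-34 - 1*(-1)) = (-3/(1 + 8))*(-34 + 1) = -3/(1*9)*(-33) = -3/9*(-33) = -3*⅑*(-33) = -⅓*(-33) = 11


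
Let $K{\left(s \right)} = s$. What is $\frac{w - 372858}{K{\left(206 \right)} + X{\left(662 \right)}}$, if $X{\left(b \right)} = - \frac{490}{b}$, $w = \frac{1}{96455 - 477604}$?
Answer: $- \frac{47039884222033}{25895644209} \approx -1816.5$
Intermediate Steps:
$w = - \frac{1}{381149}$ ($w = \frac{1}{-381149} = - \frac{1}{381149} \approx -2.6236 \cdot 10^{-6}$)
$\frac{w - 372858}{K{\left(206 \right)} + X{\left(662 \right)}} = \frac{- \frac{1}{381149} - 372858}{206 - \frac{490}{662}} = - \frac{142114453843}{381149 \left(206 - \frac{245}{331}\right)} = - \frac{142114453843}{381149 \cdot \frac{67941}{331}} = \left(- \frac{142114453843}{381149}\right) \frac{331}{67941} = - \frac{47039884222033}{25895644209}$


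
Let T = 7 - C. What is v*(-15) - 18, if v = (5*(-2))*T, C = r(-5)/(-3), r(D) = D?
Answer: 782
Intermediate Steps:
C = 5/3 (C = -5/(-3) = -5*(-1/3) = 5/3 ≈ 1.6667)
T = 16/3 (T = 7 - 1*5/3 = 7 - 5/3 = 16/3 ≈ 5.3333)
v = -160/3 (v = (5*(-2))*(16/3) = -10*16/3 = -160/3 ≈ -53.333)
v*(-15) - 18 = -160/3*(-15) - 18 = 800 - 18 = 782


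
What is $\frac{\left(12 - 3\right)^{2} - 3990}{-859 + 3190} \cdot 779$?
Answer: $- \frac{1015037}{777} \approx -1306.4$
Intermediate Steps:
$\frac{\left(12 - 3\right)^{2} - 3990}{-859 + 3190} \cdot 779 = \frac{9^{2} - 3990}{2331} \cdot 779 = \left(81 - 3990\right) \frac{1}{2331} \cdot 779 = \left(-3909\right) \frac{1}{2331} \cdot 779 = \left(- \frac{1303}{777}\right) 779 = - \frac{1015037}{777}$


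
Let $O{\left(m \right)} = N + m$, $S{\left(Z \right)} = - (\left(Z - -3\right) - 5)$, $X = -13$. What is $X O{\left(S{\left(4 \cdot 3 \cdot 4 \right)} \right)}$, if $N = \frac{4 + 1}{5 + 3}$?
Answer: $\frac{4719}{8} \approx 589.88$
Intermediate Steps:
$S{\left(Z \right)} = 2 - Z$ ($S{\left(Z \right)} = - (\left(Z + 3\right) - 5) = - (\left(3 + Z\right) - 5) = - (-2 + Z) = 2 - Z$)
$N = \frac{5}{8} \approx 0.625$
$O{\left(m \right)} = \frac{5}{8} + m$
$X O{\left(S{\left(4 \cdot 3 \cdot 4 \right)} \right)} = - 13 \left(\frac{5}{8} + \left(2 - 4 \cdot 3 \cdot 4\right)\right) = - 13 \left(\frac{5}{8} + \left(2 - 12 \cdot 4\right)\right) = - 13 \left(\frac{5}{8} + \left(2 - 48\right)\right) = - 13 \left(\frac{5}{8} - 46\right) = \left(-13\right) \left(- \frac{363}{8}\right) = \frac{4719}{8}$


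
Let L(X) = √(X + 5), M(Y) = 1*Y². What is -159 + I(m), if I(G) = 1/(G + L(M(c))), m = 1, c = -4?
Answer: -3181/20 + √21/20 ≈ -158.82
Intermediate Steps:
M(Y) = Y²
L(X) = √(5 + X)
I(G) = 1/(G + √21) (I(G) = 1/(G + √(5 + (-4)²)) = 1/(G + √(5 + 16)) = 1/(G + √21))
-159 + I(m) = -159 + 1/(1 + √21)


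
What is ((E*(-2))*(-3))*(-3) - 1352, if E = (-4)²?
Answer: -1640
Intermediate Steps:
E = 16
((E*(-2))*(-3))*(-3) - 1352 = ((16*(-2))*(-3))*(-3) - 1352 = -32*(-3)*(-3) - 1352 = 96*(-3) - 1352 = -288 - 1352 = -1640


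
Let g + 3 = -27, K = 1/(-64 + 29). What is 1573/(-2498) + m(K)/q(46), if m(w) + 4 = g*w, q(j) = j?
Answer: -280731/402178 ≈ -0.69803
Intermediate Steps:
K = -1/35 (K = 1/(-35) = -1/35 ≈ -0.028571)
g = -30 (g = -3 - 27 = -30)
m(w) = -4 - 30*w
1573/(-2498) + m(K)/q(46) = 1573/(-2498) + (-4 - 30*(-1/35))/46 = 1573*(-1/2498) + (-4 + 6/7)*(1/46) = -1573/2498 - 22/7*1/46 = -1573/2498 - 11/161 = -280731/402178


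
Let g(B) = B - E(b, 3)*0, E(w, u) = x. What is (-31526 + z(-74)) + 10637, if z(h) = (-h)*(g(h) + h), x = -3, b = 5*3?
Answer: -31841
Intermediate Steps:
b = 15
E(w, u) = -3
g(B) = B (g(B) = B - (-3)*0 = B - 1*0 = B + 0 = B)
z(h) = -2*h² (z(h) = (-h)*(h + h) = (-h)*(2*h) = -2*h²)
(-31526 + z(-74)) + 10637 = (-31526 - 2*(-74)²) + 10637 = (-31526 - 2*5476) + 10637 = (-31526 - 10952) + 10637 = -42478 + 10637 = -31841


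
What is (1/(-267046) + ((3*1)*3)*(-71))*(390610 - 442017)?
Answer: 8772213599765/267046 ≈ 3.2849e+7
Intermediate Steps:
(1/(-267046) + ((3*1)*3)*(-71))*(390610 - 442017) = (-1/267046 + (3*3)*(-71))*(-51407) = (-1/267046 + 9*(-71))*(-51407) = (-1/267046 - 639)*(-51407) = -170642395/267046*(-51407) = 8772213599765/267046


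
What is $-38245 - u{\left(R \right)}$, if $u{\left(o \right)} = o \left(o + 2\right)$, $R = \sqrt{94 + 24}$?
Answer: $-38363 - 2 \sqrt{118} \approx -38385.0$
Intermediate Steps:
$R = \sqrt{118} \approx 10.863$
$u{\left(o \right)} = o \left(2 + o\right)$
$-38245 - u{\left(R \right)} = -38245 - \sqrt{118} \left(2 + \sqrt{118}\right)$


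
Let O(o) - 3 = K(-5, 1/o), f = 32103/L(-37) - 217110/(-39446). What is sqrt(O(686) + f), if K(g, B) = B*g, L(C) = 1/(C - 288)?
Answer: I*sqrt(322137553882489282)/175714 ≈ 3230.1*I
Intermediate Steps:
L(C) = 1/(-288 + C)
f = -205779318870/19723 (f = 32103/(1/(-288 - 37)) - 217110/(-39446) = 32103/(1/(-325)) - 217110*(-1/39446) = 32103/(-1/325) + 108555/19723 = 32103*(-325) + 108555/19723 = -10433475 + 108555/19723 = -205779318870/19723 ≈ -1.0433e+7)
O(o) = 3 - 5/o
sqrt(O(686) + f) = sqrt((3 - 5/686) - 205779318870/19723) = sqrt(2053/686 - 205779318870/19723) = sqrt(-141164572253501/13529978) = I*sqrt(322137553882489282)/175714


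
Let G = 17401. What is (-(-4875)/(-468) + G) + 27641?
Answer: 540379/12 ≈ 45032.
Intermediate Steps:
(-(-4875)/(-468) + G) + 27641 = (-(-4875)/(-468) + 17401) + 27641 = (-(-4875)*(-1)/468 + 17401) + 27641 = (-5*25/12 + 17401) + 27641 = (-125/12 + 17401) + 27641 = 208687/12 + 27641 = 540379/12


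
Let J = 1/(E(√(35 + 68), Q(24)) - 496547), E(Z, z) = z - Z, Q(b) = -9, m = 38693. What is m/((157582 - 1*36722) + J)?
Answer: 1153058816827147926032/3601651166862403690481 - 38693*√103/3601651166862403690481 ≈ 0.32015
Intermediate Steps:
J = 1/(-496556 - √103) (J = 1/((-9 - √(35 + 68)) - 496547) = 1/((-9 - √103) - 496547) = 1/(-496556 - √103) ≈ -2.0138e-6)
m/((157582 - 1*36722) + J) = 38693/((157582 - 1*36722) + (-496556/246567861033 + √103/246567861033)) = 38693/((157582 - 36722) + (-496556/246567861033 + √103/246567861033)) = 38693/(120860 + (-496556/246567861033 + √103/246567861033)) = 38693/(29800191683951824/246567861033 + √103/246567861033)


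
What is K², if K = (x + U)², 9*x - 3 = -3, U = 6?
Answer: 1296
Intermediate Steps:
x = 0 (x = ⅓ + (⅑)*(-3) = ⅓ - ⅓ = 0)
K = 36 (K = (0 + 6)² = 6² = 36)
K² = 36² = 1296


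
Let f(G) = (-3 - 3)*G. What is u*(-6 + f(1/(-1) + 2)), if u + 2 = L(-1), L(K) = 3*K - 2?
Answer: 84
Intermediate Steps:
L(K) = -2 + 3*K
u = -7 (u = -2 + (-2 + 3*(-1)) = -2 + (-2 - 3) = -2 - 5 = -7)
f(G) = -6*G
u*(-6 + f(1/(-1) + 2)) = -7*(-6 - 6*(1/(-1) + 2)) = -7*(-6 - 6*(-1 + 2)) = -7*(-6 - 6*1) = -7*(-6 - 6) = -7*(-12) = 84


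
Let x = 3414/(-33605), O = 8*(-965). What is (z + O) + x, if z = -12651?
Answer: -684570869/33605 ≈ -20371.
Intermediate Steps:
O = -7720
x = -3414/33605 (x = 3414*(-1/33605) = -3414/33605 ≈ -0.10159)
(z + O) + x = (-12651 - 7720) - 3414/33605 = -20371 - 3414/33605 = -684570869/33605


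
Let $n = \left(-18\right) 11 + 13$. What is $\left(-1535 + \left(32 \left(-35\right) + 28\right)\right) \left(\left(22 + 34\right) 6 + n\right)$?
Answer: $-396677$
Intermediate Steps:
$n = -185$ ($n = -198 + 13 = -185$)
$\left(-1535 + \left(32 \left(-35\right) + 28\right)\right) \left(\left(22 + 34\right) 6 + n\right) = \left(-1535 + \left(32 \left(-35\right) + 28\right)\right) \left(\left(22 + 34\right) 6 - 185\right) = \left(-1535 + \left(-1120 + 28\right)\right) \left(56 \cdot 6 - 185\right) = \left(-1535 - 1092\right) \left(336 - 185\right) = \left(-2627\right) 151 = -396677$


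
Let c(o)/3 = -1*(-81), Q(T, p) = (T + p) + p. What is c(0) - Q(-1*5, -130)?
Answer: 508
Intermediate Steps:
Q(T, p) = T + 2*p
c(o) = 243 (c(o) = 3*(-1*(-81)) = 3*81 = 243)
c(0) - Q(-1*5, -130) = 243 - (-1*5 + 2*(-130)) = 243 - (-5 - 260) = 243 - 1*(-265) = 243 + 265 = 508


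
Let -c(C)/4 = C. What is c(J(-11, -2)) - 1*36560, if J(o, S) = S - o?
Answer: -36596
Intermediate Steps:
c(C) = -4*C
c(J(-11, -2)) - 1*36560 = -4*(-2 - 1*(-11)) - 1*36560 = -4*(-2 + 11) - 36560 = -4*9 - 36560 = -36 - 36560 = -36596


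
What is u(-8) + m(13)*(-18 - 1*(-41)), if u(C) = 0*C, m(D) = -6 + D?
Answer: 161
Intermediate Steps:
u(C) = 0
u(-8) + m(13)*(-18 - 1*(-41)) = 0 + (-6 + 13)*(-18 - 1*(-41)) = 0 + 7*(-18 + 41) = 0 + 7*23 = 0 + 161 = 161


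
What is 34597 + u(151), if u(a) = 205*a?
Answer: 65552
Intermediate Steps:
34597 + u(151) = 34597 + 205*151 = 34597 + 30955 = 65552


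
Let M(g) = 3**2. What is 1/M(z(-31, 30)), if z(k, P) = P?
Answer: 1/9 ≈ 0.11111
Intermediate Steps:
M(g) = 9
1/M(z(-31, 30)) = 1/9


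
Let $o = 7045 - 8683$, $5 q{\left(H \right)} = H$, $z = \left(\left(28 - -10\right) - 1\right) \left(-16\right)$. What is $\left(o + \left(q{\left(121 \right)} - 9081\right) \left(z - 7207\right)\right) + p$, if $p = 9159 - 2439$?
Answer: $\frac{353195326}{5} \approx 7.0639 \cdot 10^{7}$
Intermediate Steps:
$z = -592$ ($z = \left(\left(28 + 10\right) - 1\right) \left(-16\right) = \left(38 - 1\right) \left(-16\right) = 37 \left(-16\right) = -592$)
$q{\left(H \right)} = \frac{H}{5}$
$p = 6720$ ($p = 9159 - 2439 = 6720$)
$o = -1638$
$\left(o + \left(q{\left(121 \right)} - 9081\right) \left(z - 7207\right)\right) + p = \left(-1638 + \left(\frac{1}{5} \cdot 121 - 9081\right) \left(-592 - 7207\right)\right) + 6720 = \left(-1638 + \left(\frac{121}{5} - 9081\right) \left(-7799\right)\right) + 6720 = \left(-1638 - - \frac{353169916}{5}\right) + 6720 = \left(-1638 + \frac{353169916}{5}\right) + 6720 = \frac{353161726}{5} + 6720 = \frac{353195326}{5}$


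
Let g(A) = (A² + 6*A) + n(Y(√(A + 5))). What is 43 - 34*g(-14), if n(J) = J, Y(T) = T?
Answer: -3765 - 102*I ≈ -3765.0 - 102.0*I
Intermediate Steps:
g(A) = A² + √(5 + A) + 6*A (g(A) = (A² + 6*A) + √(A + 5) = (A² + 6*A) + √(5 + A) = A² + √(5 + A) + 6*A)
43 - 34*g(-14) = 43 - 34*((-14)² + √(5 - 14) + 6*(-14)) = 43 - 34*(196 + √(-9) - 84) = 43 - 34*(196 + 3*I - 84) = 43 - 34*(112 + 3*I) = 43 + (-3808 - 102*I) = -3765 - 102*I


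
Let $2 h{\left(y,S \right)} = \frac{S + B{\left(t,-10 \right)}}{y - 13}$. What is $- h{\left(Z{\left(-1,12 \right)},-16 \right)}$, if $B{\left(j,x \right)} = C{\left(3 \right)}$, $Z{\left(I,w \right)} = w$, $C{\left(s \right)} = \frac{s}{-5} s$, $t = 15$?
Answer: $- \frac{89}{10} \approx -8.9$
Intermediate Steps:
$C{\left(s \right)} = - \frac{s^{2}}{5}$ ($C{\left(s \right)} = s \left(- \frac{1}{5}\right) s = - \frac{s}{5} s = - \frac{s^{2}}{5}$)
$B{\left(j,x \right)} = - \frac{9}{5}$ ($B{\left(j,x \right)} = - \frac{3^{2}}{5} = \left(- \frac{1}{5}\right) 9 = - \frac{9}{5}$)
$h{\left(y,S \right)} = \frac{- \frac{9}{5} + S}{2 \left(-13 + y\right)}$ ($h{\left(y,S \right)} = \frac{\left(S - \frac{9}{5}\right) \frac{1}{y - 13}}{2} = \frac{\left(- \frac{9}{5} + S\right) \frac{1}{-13 + y}}{2} = \frac{\frac{1}{-13 + y} \left(- \frac{9}{5} + S\right)}{2} = \frac{- \frac{9}{5} + S}{2 \left(-13 + y\right)}$)
$- h{\left(Z{\left(-1,12 \right)},-16 \right)} = - \frac{-9 + 5 \left(-16\right)}{10 \left(-13 + 12\right)} = - \frac{-9 - 80}{10 \left(-1\right)} = - \frac{\left(-1\right) \left(-89\right)}{10} = \left(-1\right) \frac{89}{10} = - \frac{89}{10}$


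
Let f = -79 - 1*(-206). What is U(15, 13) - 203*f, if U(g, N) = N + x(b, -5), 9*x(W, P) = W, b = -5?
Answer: -231917/9 ≈ -25769.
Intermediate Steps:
x(W, P) = W/9
U(g, N) = -5/9 + N (U(g, N) = N + (⅑)*(-5) = N - 5/9 = -5/9 + N)
f = 127 (f = -79 + 206 = 127)
U(15, 13) - 203*f = (-5/9 + 13) - 203*127 = 112/9 - 25781 = -231917/9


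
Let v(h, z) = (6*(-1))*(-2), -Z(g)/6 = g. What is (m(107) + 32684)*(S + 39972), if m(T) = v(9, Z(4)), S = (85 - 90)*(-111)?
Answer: 1325070792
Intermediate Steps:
Z(g) = -6*g
v(h, z) = 12 (v(h, z) = -6*(-2) = 12)
S = 555 (S = -5*(-111) = 555)
m(T) = 12
(m(107) + 32684)*(S + 39972) = (12 + 32684)*(555 + 39972) = 32696*40527 = 1325070792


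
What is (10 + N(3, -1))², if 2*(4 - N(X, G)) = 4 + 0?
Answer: 144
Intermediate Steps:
N(X, G) = 2 (N(X, G) = 4 - (4 + 0)/2 = 4 - ½*4 = 4 - 2 = 2)
(10 + N(3, -1))² = (10 + 2)² = 12² = 144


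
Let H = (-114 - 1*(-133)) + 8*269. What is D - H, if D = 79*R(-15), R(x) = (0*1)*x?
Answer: -2171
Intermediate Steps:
R(x) = 0 (R(x) = 0*x = 0)
H = 2171 (H = (-114 + 133) + 2152 = 19 + 2152 = 2171)
D = 0 (D = 79*0 = 0)
D - H = 0 - 1*2171 = 0 - 2171 = -2171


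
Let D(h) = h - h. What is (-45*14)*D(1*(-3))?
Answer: 0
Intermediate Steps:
D(h) = 0
(-45*14)*D(1*(-3)) = -45*14*0 = -630*0 = 0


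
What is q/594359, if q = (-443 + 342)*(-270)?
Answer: 27270/594359 ≈ 0.045881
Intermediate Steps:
q = 27270 (q = -101*(-270) = 27270)
q/594359 = 27270/594359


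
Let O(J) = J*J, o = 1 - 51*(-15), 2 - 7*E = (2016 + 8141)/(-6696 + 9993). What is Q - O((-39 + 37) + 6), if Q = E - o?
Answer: -2578763/3297 ≈ -782.15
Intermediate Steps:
E = -509/3297 (E = 2/7 - (2016 + 8141)/(7*(-6696 + 9993)) = 2/7 - 1451/3297 = -509/3297 ≈ -0.15438)
o = 766 (o = 1 + 765 = 766)
Q = -2526011/3297 (Q = -509/3297 - 1*766 = -509/3297 - 766 = -2526011/3297 ≈ -766.15)
O(J) = J²
Q - O((-39 + 37) + 6) = -2526011/3297 - ((-39 + 37) + 6)² = -2526011/3297 - (-2 + 6)² = -2526011/3297 - 1*4² = -2526011/3297 - 1*16 = -2526011/3297 - 16 = -2578763/3297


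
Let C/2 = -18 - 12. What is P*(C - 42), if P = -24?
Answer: 2448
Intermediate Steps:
C = -60 (C = 2*(-18 - 12) = 2*(-30) = -60)
P*(C - 42) = -24*(-60 - 42) = -24*(-102) = 2448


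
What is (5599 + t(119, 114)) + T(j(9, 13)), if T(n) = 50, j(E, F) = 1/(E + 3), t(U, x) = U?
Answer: 5768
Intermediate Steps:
j(E, F) = 1/(3 + E)
(5599 + t(119, 114)) + T(j(9, 13)) = (5599 + 119) + 50 = 5718 + 50 = 5768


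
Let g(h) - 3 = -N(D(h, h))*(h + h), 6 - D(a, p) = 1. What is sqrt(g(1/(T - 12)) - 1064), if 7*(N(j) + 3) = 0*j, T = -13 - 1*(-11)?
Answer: I*sqrt(52010)/7 ≈ 32.58*I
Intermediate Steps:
D(a, p) = 5 (D(a, p) = 6 - 1*1 = 6 - 1 = 5)
T = -2 (T = -13 + 11 = -2)
N(j) = -3 (N(j) = -3 + (0*j)/7 = -3 + (1/7)*0 = -3 + 0 = -3)
g(h) = 3 + 6*h (g(h) = 3 - (-3)*(h + h) = 3 - (-3)*2*h = 3 - (-6)*h = 3 + 6*h)
sqrt(g(1/(T - 12)) - 1064) = sqrt((3 + 6/(-2 - 12)) - 1064) = sqrt((3 + 6/(-14)) - 1064) = sqrt((3 + 6*(-1/14)) - 1064) = sqrt((3 - 3/7) - 1064) = sqrt(18/7 - 1064) = sqrt(-7430/7) = I*sqrt(52010)/7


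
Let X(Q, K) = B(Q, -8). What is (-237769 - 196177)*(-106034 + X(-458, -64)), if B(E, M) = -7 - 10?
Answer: 46020407246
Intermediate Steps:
B(E, M) = -17
X(Q, K) = -17
(-237769 - 196177)*(-106034 + X(-458, -64)) = (-237769 - 196177)*(-106034 - 17) = -433946*(-106051) = 46020407246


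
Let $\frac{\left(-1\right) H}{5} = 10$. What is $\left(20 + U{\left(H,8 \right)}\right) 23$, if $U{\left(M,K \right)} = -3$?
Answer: $391$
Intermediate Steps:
$H = -50$ ($H = \left(-5\right) 10 = -50$)
$\left(20 + U{\left(H,8 \right)}\right) 23 = \left(20 - 3\right) 23 = 17 \cdot 23 = 391$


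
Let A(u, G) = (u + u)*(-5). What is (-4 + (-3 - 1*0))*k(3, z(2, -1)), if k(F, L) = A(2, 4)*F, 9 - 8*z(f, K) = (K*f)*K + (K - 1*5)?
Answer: 420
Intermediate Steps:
A(u, G) = -10*u (A(u, G) = (2*u)*(-5) = -10*u)
z(f, K) = 7/4 - K/8 - f*K²/8 (z(f, K) = 9/8 - ((K*f)*K + (K - 1*5))/8 = 9/8 - (f*K² + (K - 5))/8 = 9/8 - (f*K² + (-5 + K))/8 = 9/8 - (-5 + K + f*K²)/8 = 9/8 + (5/8 - K/8 - f*K²/8) = 7/4 - K/8 - f*K²/8)
k(F, L) = -20*F (k(F, L) = (-10*2)*F = -20*F)
(-4 + (-3 - 1*0))*k(3, z(2, -1)) = (-4 + (-3 - 1*0))*(-20*3) = (-4 + (-3 + 0))*(-60) = (-4 - 3)*(-60) = -7*(-60) = 420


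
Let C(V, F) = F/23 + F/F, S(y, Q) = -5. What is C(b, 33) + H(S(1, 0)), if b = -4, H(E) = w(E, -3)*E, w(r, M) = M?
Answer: 401/23 ≈ 17.435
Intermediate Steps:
H(E) = -3*E
C(V, F) = 1 + F/23 (C(V, F) = F*(1/23) + 1 = F/23 + 1 = 1 + F/23)
C(b, 33) + H(S(1, 0)) = (1 + (1/23)*33) - 3*(-5) = (1 + 33/23) + 15 = 56/23 + 15 = 401/23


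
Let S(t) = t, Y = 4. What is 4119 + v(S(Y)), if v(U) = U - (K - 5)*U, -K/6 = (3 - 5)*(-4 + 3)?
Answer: 4191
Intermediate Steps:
K = -12 (K = -6*(3 - 5)*(-4 + 3) = -(-12)*(-1) = -6*2 = -12)
v(U) = 18*U (v(U) = U - (-12 - 5)*U = U - (-17)*U = U + 17*U = 18*U)
4119 + v(S(Y)) = 4119 + 18*4 = 4119 + 72 = 4191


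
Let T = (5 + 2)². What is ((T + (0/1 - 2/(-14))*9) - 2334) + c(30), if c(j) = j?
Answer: -15776/7 ≈ -2253.7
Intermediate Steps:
T = 49 (T = 7² = 49)
((T + (0/1 - 2/(-14))*9) - 2334) + c(30) = ((49 + (0/1 - 2/(-14))*9) - 2334) + 30 = ((49 + (0*1 - 2*(-1/14))*9) - 2334) + 30 = ((49 + (0 + ⅐)*9) - 2334) + 30 = ((49 + (⅐)*9) - 2334) + 30 = ((49 + 9/7) - 2334) + 30 = (352/7 - 2334) + 30 = -15986/7 + 30 = -15776/7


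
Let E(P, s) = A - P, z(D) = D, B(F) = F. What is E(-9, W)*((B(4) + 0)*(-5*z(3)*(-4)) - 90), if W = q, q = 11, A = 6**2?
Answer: 6750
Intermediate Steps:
A = 36
W = 11
E(P, s) = 36 - P
E(-9, W)*((B(4) + 0)*(-5*z(3)*(-4)) - 90) = (36 - 1*(-9))*((4 + 0)*(-5*3*(-4)) - 90) = (36 + 9)*(4*(-15*(-4)) - 90) = 45*(4*60 - 90) = 45*(240 - 90) = 45*150 = 6750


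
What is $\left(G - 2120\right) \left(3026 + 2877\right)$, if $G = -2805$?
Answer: $-29072275$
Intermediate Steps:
$\left(G - 2120\right) \left(3026 + 2877\right) = \left(-2805 - 2120\right) \left(3026 + 2877\right) = \left(-4925\right) 5903 = -29072275$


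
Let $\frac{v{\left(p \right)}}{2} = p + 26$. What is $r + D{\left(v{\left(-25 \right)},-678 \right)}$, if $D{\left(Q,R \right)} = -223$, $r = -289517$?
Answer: $-289740$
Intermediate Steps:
$v{\left(p \right)} = 52 + 2 p$ ($v{\left(p \right)} = 2 \left(p + 26\right) = 2 \left(26 + p\right) = 52 + 2 p$)
$r + D{\left(v{\left(-25 \right)},-678 \right)} = -289517 - 223 = -289740$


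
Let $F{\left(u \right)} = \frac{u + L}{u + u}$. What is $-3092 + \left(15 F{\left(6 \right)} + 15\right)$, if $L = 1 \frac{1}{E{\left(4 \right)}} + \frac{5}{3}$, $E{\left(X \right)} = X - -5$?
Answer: $- \frac{55211}{18} \approx -3067.3$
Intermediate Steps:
$E{\left(X \right)} = 5 + X$ ($E{\left(X \right)} = X + 5 = 5 + X$)
$L = \frac{16}{9}$ ($L = 1 \frac{1}{5 + 4} + \frac{5}{3} = 1 \cdot \frac{1}{9} + 5 \cdot \frac{1}{3} = 1 \cdot \frac{1}{9} + \frac{5}{3} = \frac{1}{9} + \frac{5}{3} = \frac{16}{9} \approx 1.7778$)
$F{\left(u \right)} = \frac{\frac{16}{9} + u}{2 u}$ ($F{\left(u \right)} = \frac{u + \frac{16}{9}}{u + u} = \frac{\frac{16}{9} + u}{2 u}$)
$-3092 + \left(15 F{\left(6 \right)} + 15\right) = -3092 + \left(15 \frac{16 + 9 \cdot 6}{18 \cdot 6} + 15\right) = -3092 + \left(15 \cdot \frac{1}{18} \cdot \frac{1}{6} \left(16 + 54\right) + 15\right) = -3092 + \left(15 \cdot \frac{1}{18} \cdot \frac{1}{6} \cdot 70 + 15\right) = -3092 + \left(15 \cdot \frac{35}{54} + 15\right) = -3092 + \left(\frac{175}{18} + 15\right) = -3092 + \frac{445}{18} = - \frac{55211}{18}$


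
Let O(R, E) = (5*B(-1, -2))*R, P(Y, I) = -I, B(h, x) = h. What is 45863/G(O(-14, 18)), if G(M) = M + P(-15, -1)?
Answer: 45863/71 ≈ 645.96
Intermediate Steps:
O(R, E) = -5*R (O(R, E) = (5*(-1))*R = -5*R)
G(M) = 1 + M (G(M) = M - 1*(-1) = M + 1 = 1 + M)
45863/G(O(-14, 18)) = 45863/(1 - 5*(-14)) = 45863/(1 + 70) = 45863/71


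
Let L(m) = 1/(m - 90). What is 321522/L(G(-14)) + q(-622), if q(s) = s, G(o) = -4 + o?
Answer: -34724998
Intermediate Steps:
L(m) = 1/(-90 + m)
321522/L(G(-14)) + q(-622) = 321522/(1/(-90 + (-4 - 14))) - 622 = 321522/(1/(-90 - 18)) - 622 = 321522/(1/(-108)) - 622 = 321522/(-1/108) - 622 = 321522*(-108) - 622 = -34724376 - 622 = -34724998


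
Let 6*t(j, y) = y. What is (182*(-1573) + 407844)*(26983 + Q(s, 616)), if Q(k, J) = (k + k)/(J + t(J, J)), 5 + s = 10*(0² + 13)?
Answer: 1767942530171/539 ≈ 3.2800e+9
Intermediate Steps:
t(j, y) = y/6
s = 125 (s = -5 + 10*(0² + 13) = -5 + 10*(0 + 13) = -5 + 10*13 = -5 + 130 = 125)
Q(k, J) = 12*k/(7*J) (Q(k, J) = (k + k)/(J + J/6) = (2*k)/((7*J/6)) = (2*k)*(6/(7*J)) = 12*k/(7*J))
(182*(-1573) + 407844)*(26983 + Q(s, 616)) = (182*(-1573) + 407844)*(26983 + (12/7)*125/616) = (-286286 + 407844)*(26983 + (12/7)*125*(1/616)) = 121558*(26983 + 375/1078) = 121558*(29088049/1078) = 1767942530171/539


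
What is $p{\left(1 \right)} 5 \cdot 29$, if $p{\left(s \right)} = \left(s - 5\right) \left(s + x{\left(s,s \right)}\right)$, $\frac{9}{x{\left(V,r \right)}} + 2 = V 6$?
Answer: $-1885$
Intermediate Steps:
$x{\left(V,r \right)} = \frac{9}{-2 + 6 V}$ ($x{\left(V,r \right)} = \frac{9}{-2 + V 6} = \frac{9}{-2 + 6 V}$)
$p{\left(s \right)} = \left(-5 + s\right) \left(s + \frac{9}{2 \left(-1 + 3 s\right)}\right)$ ($p{\left(s \right)} = \left(s - 5\right) \left(s + \frac{9}{2 \left(-1 + 3 s\right)}\right) = \left(-5 + s\right) \left(s + \frac{9}{2 \left(-1 + 3 s\right)}\right)$)
$p{\left(1 \right)} 5 \cdot 29 = \frac{-45 - 32 \cdot 1^{2} + 6 \cdot 1^{3} + 19 \cdot 1}{2 \left(-1 + 3 \cdot 1\right)} 5 \cdot 29 = \frac{-45 - 32 + 6 \cdot 1 + 19}{2 \left(-1 + 3\right)} 5 \cdot 29 = \frac{-45 - 32 + 6 + 19}{2 \cdot 2} \cdot 5 \cdot 29 = \frac{1}{2} \cdot \frac{1}{2} \left(-52\right) 5 \cdot 29 = \left(-13\right) 5 \cdot 29 = \left(-65\right) 29 = -1885$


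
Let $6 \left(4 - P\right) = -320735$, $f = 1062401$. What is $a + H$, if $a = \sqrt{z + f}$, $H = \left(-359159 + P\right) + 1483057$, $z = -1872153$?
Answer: $\frac{7064147}{6} + 2 i \sqrt{202438} \approx 1.1774 \cdot 10^{6} + 899.86 i$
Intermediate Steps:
$P = \frac{320759}{6}$ ($P = 4 - - \frac{320735}{6} = 4 + \frac{320735}{6} = \frac{320759}{6} \approx 53460.0$)
$H = \frac{7064147}{6}$ ($H = \left(-359159 + \frac{320759}{6}\right) + 1483057 = - \frac{1834195}{6} + 1483057 = \frac{7064147}{6} \approx 1.1774 \cdot 10^{6}$)
$a = 2 i \sqrt{202438}$ ($a = \sqrt{-1872153 + 1062401} = \sqrt{-809752} = 2 i \sqrt{202438} \approx 899.86 i$)
$a + H = 2 i \sqrt{202438} + \frac{7064147}{6} = \frac{7064147}{6} + 2 i \sqrt{202438}$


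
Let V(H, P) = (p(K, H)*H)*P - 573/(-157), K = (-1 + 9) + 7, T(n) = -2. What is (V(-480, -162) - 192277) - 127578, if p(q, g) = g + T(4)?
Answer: -5934626902/157 ≈ -3.7800e+7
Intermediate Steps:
K = 15 (K = 8 + 7 = 15)
p(q, g) = -2 + g (p(q, g) = g - 2 = -2 + g)
V(H, P) = 573/157 + H*P*(-2 + H) (V(H, P) = ((-2 + H)*H)*P - 573/(-157) = (H*(-2 + H))*P - 573*(-1/157) = H*P*(-2 + H) + 573/157 = 573/157 + H*P*(-2 + H))
(V(-480, -162) - 192277) - 127578 = ((573/157 - 480*(-162)*(-2 - 480)) - 192277) - 127578 = ((573/157 - 480*(-162)*(-482)) - 192277) - 127578 = ((573/157 - 37480320) - 192277) - 127578 = (-5884409667/157 - 192277) - 127578 = -5914597156/157 - 127578 = -5934626902/157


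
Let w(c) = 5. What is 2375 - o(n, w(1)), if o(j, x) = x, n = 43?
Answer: 2370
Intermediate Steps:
2375 - o(n, w(1)) = 2375 - 1*5 = 2375 - 5 = 2370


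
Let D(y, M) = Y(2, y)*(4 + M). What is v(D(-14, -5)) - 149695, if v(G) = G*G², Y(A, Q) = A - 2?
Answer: -149695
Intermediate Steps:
Y(A, Q) = -2 + A
D(y, M) = 0 (D(y, M) = (-2 + 2)*(4 + M) = 0*(4 + M) = 0)
v(G) = G³
v(D(-14, -5)) - 149695 = 0³ - 149695 = 0 - 149695 = -149695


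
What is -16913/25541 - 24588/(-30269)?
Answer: 116062511/773100529 ≈ 0.15013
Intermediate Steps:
-16913/25541 - 24588/(-30269) = -16913*1/25541 - 24588*(-1/30269) = -16913/25541 + 24588/30269 = 116062511/773100529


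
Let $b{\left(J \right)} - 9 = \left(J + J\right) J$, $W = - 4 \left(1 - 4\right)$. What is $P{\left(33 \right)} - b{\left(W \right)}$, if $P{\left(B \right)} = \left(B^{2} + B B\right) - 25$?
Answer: $1856$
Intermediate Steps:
$W = 12$ ($W = \left(-4\right) \left(-3\right) = 12$)
$P{\left(B \right)} = -25 + 2 B^{2}$ ($P{\left(B \right)} = \left(B^{2} + B^{2}\right) - 25 = 2 B^{2} - 25 = -25 + 2 B^{2}$)
$b{\left(J \right)} = 9 + 2 J^{2}$ ($b{\left(J \right)} = 9 + \left(J + J\right) J = 9 + 2 J J = 9 + 2 J^{2}$)
$P{\left(33 \right)} - b{\left(W \right)} = \left(-25 + 2 \cdot 33^{2}\right) - \left(9 + 2 \cdot 12^{2}\right) = \left(-25 + 2 \cdot 1089\right) - \left(9 + 2 \cdot 144\right) = \left(-25 + 2178\right) - \left(9 + 288\right) = 2153 - 297 = 1856$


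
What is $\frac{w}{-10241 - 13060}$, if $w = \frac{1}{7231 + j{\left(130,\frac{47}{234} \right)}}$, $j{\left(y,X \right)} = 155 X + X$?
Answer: $- \frac{1}{169219629} \approx -5.9095 \cdot 10^{-9}$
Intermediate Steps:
$j{\left(y,X \right)} = 156 X$
$w = \frac{3}{21787}$ ($w = \frac{1}{7231 + 156 \cdot \frac{47}{234}} = \frac{1}{7231 + \frac{94}{3}} = \frac{1}{\frac{21787}{3}} = \frac{3}{21787} \approx 0.0001377$)
$\frac{w}{-10241 - 13060} = \frac{3}{21787 \left(-10241 - 13060\right)} = \frac{3}{21787 \left(-23301\right)} = \frac{3}{21787} \left(- \frac{1}{23301}\right) = - \frac{1}{169219629}$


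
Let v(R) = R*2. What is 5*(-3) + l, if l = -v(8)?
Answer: -31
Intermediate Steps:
v(R) = 2*R
l = -16 (l = -2*8 = -1*16 = -16)
5*(-3) + l = 5*(-3) - 16 = -15 - 16 = -31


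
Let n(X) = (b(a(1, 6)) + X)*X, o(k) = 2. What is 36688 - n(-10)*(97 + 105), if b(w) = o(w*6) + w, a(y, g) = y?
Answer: 22548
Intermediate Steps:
b(w) = 2 + w
n(X) = X*(3 + X) (n(X) = ((2 + 1) + X)*X = (3 + X)*X = X*(3 + X))
36688 - n(-10)*(97 + 105) = 36688 - (-10*(3 - 10))*(97 + 105) = 36688 - (-10*(-7))*202 = 36688 - 70*202 = 36688 - 1*14140 = 36688 - 14140 = 22548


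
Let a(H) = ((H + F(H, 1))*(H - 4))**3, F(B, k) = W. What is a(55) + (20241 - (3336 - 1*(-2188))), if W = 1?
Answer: 23295652733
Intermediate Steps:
F(B, k) = 1
a(H) = (1 + H)**3*(-4 + H)**3 (a(H) = ((H + 1)*(H - 4))**3 = ((1 + H)*(-4 + H))**3 = (1 + H)**3*(-4 + H)**3)
a(55) + (20241 - (3336 - 1*(-2188))) = (1 + 55)**3*(-4 + 55)**3 + (20241 - (3336 - 1*(-2188))) = 56**3*51**3 + (20241 - (3336 + 2188)) = 175616*132651 + (20241 - 1*5524) = 23295638016 + (20241 - 5524) = 23295638016 + 14717 = 23295652733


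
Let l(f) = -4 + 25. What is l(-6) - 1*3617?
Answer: -3596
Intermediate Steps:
l(f) = 21
l(-6) - 1*3617 = 21 - 1*3617 = 21 - 3617 = -3596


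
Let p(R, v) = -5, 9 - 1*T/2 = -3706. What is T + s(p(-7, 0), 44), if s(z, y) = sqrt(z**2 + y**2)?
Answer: 7430 + sqrt(1961) ≈ 7474.3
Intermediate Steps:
T = 7430 (T = 18 - 2*(-3706) = 18 + 7412 = 7430)
s(z, y) = sqrt(y**2 + z**2)
T + s(p(-7, 0), 44) = 7430 + sqrt(44**2 + (-5)**2) = 7430 + sqrt(1936 + 25) = 7430 + sqrt(1961)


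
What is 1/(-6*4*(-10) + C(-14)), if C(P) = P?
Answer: 1/226 ≈ 0.0044248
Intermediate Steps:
1/(-6*4*(-10) + C(-14)) = 1/(-6*4*(-10) - 14) = 1/(-24*(-10) - 14) = 1/(240 - 14) = 1/226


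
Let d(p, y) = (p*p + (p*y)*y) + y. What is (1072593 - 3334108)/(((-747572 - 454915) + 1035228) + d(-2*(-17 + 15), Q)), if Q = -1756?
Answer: -452303/2433029 ≈ -0.18590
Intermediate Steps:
d(p, y) = y + p² + p*y² (d(p, y) = (p² + p*y²) + y = y + p² + p*y²)
(1072593 - 3334108)/(((-747572 - 454915) + 1035228) + d(-2*(-17 + 15), Q)) = (1072593 - 3334108)/(((-747572 - 454915) + 1035228) + (-1756 + (-2*(-17 + 15))² - 2*(-17 + 15)*(-1756)²)) = -2261515/((-1202487 + 1035228) + (-1756 + (-2*(-2))² - 2*(-2)*3083536)) = -2261515/(-167259 + (-1756 + 4² + 4*3083536)) = -2261515/(-167259 + (-1756 + 16 + 12334144)) = -2261515/(-167259 + 12332404) = -2261515/12165145 = -2261515*1/12165145 = -452303/2433029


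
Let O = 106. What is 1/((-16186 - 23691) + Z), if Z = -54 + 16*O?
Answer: -1/38235 ≈ -2.6154e-5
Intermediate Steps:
Z = 1642 (Z = -54 + 16*106 = -54 + 1696 = 1642)
1/((-16186 - 23691) + Z) = 1/((-16186 - 23691) + 1642) = 1/(-39877 + 1642) = 1/(-38235) = -1/38235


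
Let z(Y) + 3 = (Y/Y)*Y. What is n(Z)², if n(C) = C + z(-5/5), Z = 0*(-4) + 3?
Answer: 1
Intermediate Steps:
Z = 3 (Z = 0 + 3 = 3)
z(Y) = -3 + Y (z(Y) = -3 + (Y/Y)*Y = -3 + 1*Y = -3 + Y)
n(C) = -4 + C (n(C) = C + (-3 - 5/5) = C + (-3 - 5*⅕) = C + (-3 - 1) = C - 4 = -4 + C)
n(Z)² = (-4 + 3)² = (-1)² = 1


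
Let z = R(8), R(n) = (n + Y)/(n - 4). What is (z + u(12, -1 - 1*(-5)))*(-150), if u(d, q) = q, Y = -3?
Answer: -1575/2 ≈ -787.50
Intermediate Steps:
R(n) = (-3 + n)/(-4 + n) (R(n) = (n - 3)/(n - 4) = (-3 + n)/(-4 + n))
z = 5/4 (z = (-3 + 8)/(-4 + 8) = 5/4 ≈ 1.2500)
(z + u(12, -1 - 1*(-5)))*(-150) = (5/4 + (-1 - 1*(-5)))*(-150) = (5/4 + (-1 + 5))*(-150) = (5/4 + 4)*(-150) = (21/4)*(-150) = -1575/2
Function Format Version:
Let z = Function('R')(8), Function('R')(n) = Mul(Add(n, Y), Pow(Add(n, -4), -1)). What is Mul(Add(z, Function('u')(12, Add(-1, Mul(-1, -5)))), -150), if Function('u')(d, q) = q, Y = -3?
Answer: Rational(-1575, 2) ≈ -787.50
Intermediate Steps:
Function('R')(n) = Mul(Pow(Add(-4, n), -1), Add(-3, n)) (Function('R')(n) = Mul(Add(n, -3), Pow(Add(n, -4), -1)) = Mul(Add(-3, n), Pow(Add(-4, n), -1)) = Mul(Pow(Add(-4, n), -1), Add(-3, n)))
z = Rational(5, 4) (z = Mul(Pow(Add(-4, 8), -1), Add(-3, 8)) = Mul(Pow(4, -1), 5) = Mul(Rational(1, 4), 5) = Rational(5, 4) ≈ 1.2500)
Mul(Add(z, Function('u')(12, Add(-1, Mul(-1, -5)))), -150) = Mul(Add(Rational(5, 4), Add(-1, Mul(-1, -5))), -150) = Mul(Add(Rational(5, 4), Add(-1, 5)), -150) = Mul(Add(Rational(5, 4), 4), -150) = Mul(Rational(21, 4), -150) = Rational(-1575, 2)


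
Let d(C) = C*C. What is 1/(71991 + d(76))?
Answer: 1/77767 ≈ 1.2859e-5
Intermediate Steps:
d(C) = C²
1/(71991 + d(76)) = 1/(71991 + 76²) = 1/(71991 + 5776) = 1/77767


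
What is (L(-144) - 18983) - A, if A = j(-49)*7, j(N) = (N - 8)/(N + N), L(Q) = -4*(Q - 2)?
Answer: -257643/14 ≈ -18403.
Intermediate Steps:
L(Q) = 8 - 4*Q (L(Q) = -4*(-2 + Q) = 8 - 4*Q)
j(N) = (-8 + N)/(2*N) (j(N) = (-8 + N)/((2*N)) = (-8 + N)*(1/(2*N)) = (-8 + N)/(2*N))
A = 57/14 (A = ((1/2)*(-8 - 49)/(-49))*7 = ((1/2)*(-1/49)*(-57))*7 = (57/98)*7 = 57/14 ≈ 4.0714)
(L(-144) - 18983) - A = ((8 - 4*(-144)) - 18983) - 1*57/14 = ((8 + 576) - 18983) - 57/14 = (584 - 18983) - 57/14 = -18399 - 57/14 = -257643/14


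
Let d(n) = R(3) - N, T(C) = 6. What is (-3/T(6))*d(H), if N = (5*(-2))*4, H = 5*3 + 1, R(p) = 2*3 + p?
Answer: -49/2 ≈ -24.500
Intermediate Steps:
R(p) = 6 + p
H = 16 (H = 15 + 1 = 16)
N = -40 (N = -10*4 = -40)
d(n) = 49 (d(n) = (6 + 3) - 1*(-40) = 9 + 40 = 49)
(-3/T(6))*d(H) = -3/6*49 = -3*⅙*49 = -½*49 = -49/2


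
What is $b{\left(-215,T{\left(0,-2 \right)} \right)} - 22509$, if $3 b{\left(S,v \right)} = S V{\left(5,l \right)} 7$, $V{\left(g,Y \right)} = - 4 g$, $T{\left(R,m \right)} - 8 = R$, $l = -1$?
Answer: $- \frac{37427}{3} \approx -12476.0$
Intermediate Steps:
$T{\left(R,m \right)} = 8 + R$
$b{\left(S,v \right)} = - \frac{140 S}{3}$ ($b{\left(S,v \right)} = \frac{S \left(\left(-4\right) 5\right) 7}{3} = \frac{S \left(-20\right) 7}{3} = \frac{- 20 S 7}{3} = \frac{\left(-140\right) S}{3} = - \frac{140 S}{3}$)
$b{\left(-215,T{\left(0,-2 \right)} \right)} - 22509 = \left(- \frac{140}{3}\right) \left(-215\right) - 22509 = \frac{30100}{3} - 22509 = - \frac{37427}{3}$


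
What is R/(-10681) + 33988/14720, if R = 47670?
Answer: -84669143/39306080 ≈ -2.1541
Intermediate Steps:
R/(-10681) + 33988/14720 = 47670/(-10681) + 33988/14720 = 47670*(-1/10681) + 33988*(1/14720) = -47670/10681 + 8497/3680 = -84669143/39306080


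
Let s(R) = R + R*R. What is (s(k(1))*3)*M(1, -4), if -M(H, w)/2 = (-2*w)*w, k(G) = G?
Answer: 384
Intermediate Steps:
M(H, w) = 4*w**2 (M(H, w) = -2*(-2*w)*w = -(-4)*w**2 = 4*w**2)
s(R) = R + R**2
(s(k(1))*3)*M(1, -4) = ((1*(1 + 1))*3)*(4*(-4)**2) = ((1*2)*3)*(4*16) = (2*3)*64 = 6*64 = 384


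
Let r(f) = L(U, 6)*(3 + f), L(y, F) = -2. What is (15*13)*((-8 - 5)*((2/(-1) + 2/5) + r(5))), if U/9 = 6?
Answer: 44616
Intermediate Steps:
U = 54 (U = 9*6 = 54)
r(f) = -6 - 2*f (r(f) = -2*(3 + f) = -6 - 2*f)
(15*13)*((-8 - 5)*((2/(-1) + 2/5) + r(5))) = (15*13)*((-8 - 5)*((2/(-1) + 2/5) + (-6 - 2*5))) = 195*(-13*((2*(-1) + 2*(1/5)) + (-6 - 10))) = 195*(-13*((-2 + 2/5) - 16)) = 195*(-13*(-8/5 - 16)) = 195*(-13*(-88/5)) = 195*(1144/5) = 44616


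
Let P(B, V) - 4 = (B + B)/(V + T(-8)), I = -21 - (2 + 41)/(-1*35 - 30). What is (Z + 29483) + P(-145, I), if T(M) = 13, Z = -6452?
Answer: 11006545/477 ≈ 23075.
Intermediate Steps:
I = -1322/65 (I = -21 - 43/(-35 - 30) = -21 - 43/(-65) = -21 - 43*(-1)/65 = -21 - 1*(-43/65) = -21 + 43/65 = -1322/65 ≈ -20.338)
P(B, V) = 4 + 2*B/(13 + V) (P(B, V) = 4 + (B + B)/(V + 13) = 4 + (2*B)/(13 + V) = 4 + 2*B/(13 + V))
(Z + 29483) + P(-145, I) = (-6452 + 29483) + 2*(26 - 145 + 2*(-1322/65))/(13 - 1322/65) = 23031 + 2*(26 - 145 - 2644/65)/(-477/65) = 23031 + 2*(-65/477)*(-10379/65) = 23031 + 20758/477 = 11006545/477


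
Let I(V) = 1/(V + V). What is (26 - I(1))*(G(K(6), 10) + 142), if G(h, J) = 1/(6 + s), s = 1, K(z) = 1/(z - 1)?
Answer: 50745/14 ≈ 3624.6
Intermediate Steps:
K(z) = 1/(-1 + z)
I(V) = 1/(2*V)
G(h, J) = ⅐ (G(h, J) = 1/(6 + 1) = 1/7 = ⅐)
(26 - I(1))*(G(K(6), 10) + 142) = (26 - 1/(2*1))*(⅐ + 142) = (26 - 1/2)*(995/7) = (26 - 1*½)*(995/7) = (26 - ½)*(995/7) = (51/2)*(995/7) = 50745/14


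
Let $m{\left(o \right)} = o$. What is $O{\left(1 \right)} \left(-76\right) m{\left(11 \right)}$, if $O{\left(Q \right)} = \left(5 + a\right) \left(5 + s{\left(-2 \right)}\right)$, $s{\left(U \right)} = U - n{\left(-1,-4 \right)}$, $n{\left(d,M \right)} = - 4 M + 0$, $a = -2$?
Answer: $32604$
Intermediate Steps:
$n{\left(d,M \right)} = - 4 M$
$s{\left(U \right)} = -16 + U$ ($s{\left(U \right)} = U - \left(-4\right) \left(-4\right) = U - 16 = -16 + U$)
$O{\left(Q \right)} = -39$ ($O{\left(Q \right)} = \left(5 - 2\right) \left(5 - 18\right) = 3 \left(5 - 18\right) = 3 \left(-13\right) = -39$)
$O{\left(1 \right)} \left(-76\right) m{\left(11 \right)} = \left(-39\right) \left(-76\right) 11 = 2964 \cdot 11 = 32604$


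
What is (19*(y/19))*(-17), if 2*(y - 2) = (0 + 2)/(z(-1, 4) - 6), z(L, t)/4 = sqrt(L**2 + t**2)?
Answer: -4063/118 - 17*sqrt(17)/59 ≈ -35.620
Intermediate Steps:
z(L, t) = 4*sqrt(L**2 + t**2)
y = 2 + 1/(-6 + 4*sqrt(17)) (y = 2 + ((0 + 2)/(4*sqrt((-1)**2 + 4**2) - 6))/2 = 2 + (2/(4*sqrt(1 + 16) - 6))/2 = 2 + (2/(4*sqrt(17) - 6))/2 = 2 + (2/(-6 + 4*sqrt(17)))/2 = 2 + 1/(-6 + 4*sqrt(17)) ≈ 2.0953)
(19*(y/19))*(-17) = (19*((239/118 + sqrt(17)/59)/19))*(-17) = (19*((239/118 + sqrt(17)/59)*(1/19)))*(-17) = (19*(239/2242 + sqrt(17)/1121))*(-17) = (239/118 + sqrt(17)/59)*(-17) = -4063/118 - 17*sqrt(17)/59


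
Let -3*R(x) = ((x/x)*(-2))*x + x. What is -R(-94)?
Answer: 94/3 ≈ 31.333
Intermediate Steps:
R(x) = x/3 (R(x) = -(((x/x)*(-2))*x + x)/3 = -((1*(-2))*x + x)/3 = -(-2*x + x)/3 = -(-1)*x/3 = x/3)
-R(-94) = -(-94)/3 = -1*(-94/3) = 94/3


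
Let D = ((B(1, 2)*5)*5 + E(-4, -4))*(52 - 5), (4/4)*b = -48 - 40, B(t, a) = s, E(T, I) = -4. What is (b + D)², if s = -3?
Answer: 14447601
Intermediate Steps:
B(t, a) = -3
b = -88 (b = -48 - 40 = -88)
D = -3713 (D = (-3*5*5 - 4)*(52 - 5) = (-15*5 - 4)*47 = (-75 - 4)*47 = -79*47 = -3713)
(b + D)² = (-88 - 3713)² = (-3801)² = 14447601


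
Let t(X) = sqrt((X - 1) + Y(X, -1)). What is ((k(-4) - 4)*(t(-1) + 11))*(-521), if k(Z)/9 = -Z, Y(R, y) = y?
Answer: -183392 - 16672*I*sqrt(3) ≈ -1.8339e+5 - 28877.0*I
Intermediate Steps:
k(Z) = -9*Z (k(Z) = 9*(-Z) = -9*Z)
t(X) = sqrt(-2 + X) (t(X) = sqrt((X - 1) - 1) = sqrt((-1 + X) - 1) = sqrt(-2 + X))
((k(-4) - 4)*(t(-1) + 11))*(-521) = ((-9*(-4) - 4)*(sqrt(-2 - 1) + 11))*(-521) = ((36 - 4)*(sqrt(-3) + 11))*(-521) = (32*(I*sqrt(3) + 11))*(-521) = (32*(11 + I*sqrt(3)))*(-521) = (352 + 32*I*sqrt(3))*(-521) = -183392 - 16672*I*sqrt(3)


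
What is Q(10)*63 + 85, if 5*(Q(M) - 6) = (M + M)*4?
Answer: 1471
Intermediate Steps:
Q(M) = 6 + 8*M/5 (Q(M) = 6 + ((M + M)*4)/5 = 6 + ((2*M)*4)/5 = 6 + (8*M)/5 = 6 + 8*M/5)
Q(10)*63 + 85 = (6 + (8/5)*10)*63 + 85 = (6 + 16)*63 + 85 = 22*63 + 85 = 1386 + 85 = 1471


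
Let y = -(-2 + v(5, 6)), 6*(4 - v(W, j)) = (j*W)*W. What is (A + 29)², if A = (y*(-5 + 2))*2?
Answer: 11881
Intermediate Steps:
v(W, j) = 4 - j*W²/6 (v(W, j) = 4 - j*W*W/6 = 4 - W*j*W/6 = 4 - j*W²/6)
y = 23 (y = -(-2 + (4 - ⅙*6*5²)) = -(-2 + (4 - ⅙*6*25)) = -(-2 + (4 - 25)) = -(-2 - 21) = -1*(-23) = 23)
A = -138 (A = (23*(-5 + 2))*2 = (23*(-3))*2 = -69*2 = -138)
(A + 29)² = (-138 + 29)² = (-109)² = 11881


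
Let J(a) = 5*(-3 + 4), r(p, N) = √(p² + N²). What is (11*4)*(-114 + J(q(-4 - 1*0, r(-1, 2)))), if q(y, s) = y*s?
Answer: -4796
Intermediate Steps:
r(p, N) = √(N² + p²)
q(y, s) = s*y
J(a) = 5 (J(a) = 5*1 = 5)
(11*4)*(-114 + J(q(-4 - 1*0, r(-1, 2)))) = (11*4)*(-114 + 5) = 44*(-109) = -4796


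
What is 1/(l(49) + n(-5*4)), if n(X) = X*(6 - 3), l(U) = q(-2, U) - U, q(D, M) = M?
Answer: -1/60 ≈ -0.016667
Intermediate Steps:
l(U) = 0 (l(U) = U - U = 0)
n(X) = 3*X (n(X) = X*3 = 3*X)
1/(l(49) + n(-5*4)) = 1/(0 + 3*(-5*4)) = 1/(0 + 3*(-20)) = 1/(0 - 60) = 1/(-60) = -1/60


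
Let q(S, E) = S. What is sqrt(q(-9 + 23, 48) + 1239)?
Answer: sqrt(1253) ≈ 35.398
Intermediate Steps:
sqrt(q(-9 + 23, 48) + 1239) = sqrt((-9 + 23) + 1239) = sqrt(14 + 1239) = sqrt(1253)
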